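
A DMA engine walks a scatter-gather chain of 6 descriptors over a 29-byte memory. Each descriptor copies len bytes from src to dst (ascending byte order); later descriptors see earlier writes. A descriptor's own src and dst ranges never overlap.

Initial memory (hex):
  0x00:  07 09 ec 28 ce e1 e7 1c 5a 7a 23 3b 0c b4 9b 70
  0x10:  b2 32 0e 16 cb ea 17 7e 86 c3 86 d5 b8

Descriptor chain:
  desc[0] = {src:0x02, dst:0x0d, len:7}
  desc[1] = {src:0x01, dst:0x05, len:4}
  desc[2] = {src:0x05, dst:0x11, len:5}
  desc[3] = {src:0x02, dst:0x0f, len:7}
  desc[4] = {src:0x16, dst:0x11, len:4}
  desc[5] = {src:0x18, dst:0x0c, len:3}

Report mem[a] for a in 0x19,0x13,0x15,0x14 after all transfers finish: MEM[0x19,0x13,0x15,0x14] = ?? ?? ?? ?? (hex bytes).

MEM[0x19,0x13,0x15,0x14] = c3 86 ce c3

#0 dst[0x0d+7] := {0xec,0x28,0xce,0xe1,0xe7,0x1c,0x5a}
#1 dst[0x05+4] := {0x09,0xec,0x28,0xce}
#2 dst[0x11+5] := {0x09,0xec,0x28,0xce,0x7a}
#3 dst[0x0f+7] := {0xec,0x28,0xce,0x09,0xec,0x28,0xce}
#4 dst[0x11+4] := {0x17,0x7e,0x86,0xc3}
#5 dst[0x0c+3] := {0x86,0xc3,0x86}
query mem[0x19]=0xc3, mem[0x13]=0x86, mem[0x15]=0xce, mem[0x14]=0xc3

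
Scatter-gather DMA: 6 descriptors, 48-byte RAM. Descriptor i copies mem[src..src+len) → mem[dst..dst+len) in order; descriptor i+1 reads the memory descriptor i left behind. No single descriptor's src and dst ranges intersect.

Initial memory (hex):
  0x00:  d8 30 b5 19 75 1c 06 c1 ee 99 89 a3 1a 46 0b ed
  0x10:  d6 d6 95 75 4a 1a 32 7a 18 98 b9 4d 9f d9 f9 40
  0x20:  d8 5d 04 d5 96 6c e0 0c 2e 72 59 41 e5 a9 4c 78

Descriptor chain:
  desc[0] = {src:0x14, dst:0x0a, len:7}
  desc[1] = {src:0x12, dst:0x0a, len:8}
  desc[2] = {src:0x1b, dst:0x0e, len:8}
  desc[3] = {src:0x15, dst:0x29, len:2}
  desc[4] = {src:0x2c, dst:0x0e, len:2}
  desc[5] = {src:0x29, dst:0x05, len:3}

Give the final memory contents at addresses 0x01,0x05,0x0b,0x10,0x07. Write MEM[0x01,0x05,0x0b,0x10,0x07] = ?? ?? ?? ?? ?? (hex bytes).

#0 dst[0x0a+7] := {0x4a,0x1a,0x32,0x7a,0x18,0x98,0xb9}
#1 dst[0x0a+8] := {0x95,0x75,0x4a,0x1a,0x32,0x7a,0x18,0x98}
#2 dst[0x0e+8] := {0x4d,0x9f,0xd9,0xf9,0x40,0xd8,0x5d,0x04}
#3 dst[0x29+2] := {0x04,0x32}
#4 dst[0x0e+2] := {0xe5,0xa9}
#5 dst[0x05+3] := {0x04,0x32,0x41}
query mem[0x01]=0x30, mem[0x05]=0x04, mem[0x0b]=0x75, mem[0x10]=0xd9, mem[0x07]=0x41

MEM[0x01,0x05,0x0b,0x10,0x07] = 30 04 75 d9 41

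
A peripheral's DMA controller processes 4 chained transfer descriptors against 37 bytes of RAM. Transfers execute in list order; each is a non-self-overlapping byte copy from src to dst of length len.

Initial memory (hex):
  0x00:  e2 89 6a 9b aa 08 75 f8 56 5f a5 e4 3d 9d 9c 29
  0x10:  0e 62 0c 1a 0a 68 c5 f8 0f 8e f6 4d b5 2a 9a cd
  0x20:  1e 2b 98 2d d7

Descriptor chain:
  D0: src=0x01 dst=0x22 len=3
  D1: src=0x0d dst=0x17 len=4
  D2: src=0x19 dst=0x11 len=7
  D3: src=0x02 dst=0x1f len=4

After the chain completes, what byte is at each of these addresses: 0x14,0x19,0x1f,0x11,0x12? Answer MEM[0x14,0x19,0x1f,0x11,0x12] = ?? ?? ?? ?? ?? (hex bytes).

MEM[0x14,0x19,0x1f,0x11,0x12] = b5 29 6a 29 0e

#0 dst[0x22+3] := {0x89,0x6a,0x9b}
#1 dst[0x17+4] := {0x9d,0x9c,0x29,0x0e}
#2 dst[0x11+7] := {0x29,0x0e,0x4d,0xb5,0x2a,0x9a,0xcd}
#3 dst[0x1f+4] := {0x6a,0x9b,0xaa,0x08}
query mem[0x14]=0xb5, mem[0x19]=0x29, mem[0x1f]=0x6a, mem[0x11]=0x29, mem[0x12]=0x0e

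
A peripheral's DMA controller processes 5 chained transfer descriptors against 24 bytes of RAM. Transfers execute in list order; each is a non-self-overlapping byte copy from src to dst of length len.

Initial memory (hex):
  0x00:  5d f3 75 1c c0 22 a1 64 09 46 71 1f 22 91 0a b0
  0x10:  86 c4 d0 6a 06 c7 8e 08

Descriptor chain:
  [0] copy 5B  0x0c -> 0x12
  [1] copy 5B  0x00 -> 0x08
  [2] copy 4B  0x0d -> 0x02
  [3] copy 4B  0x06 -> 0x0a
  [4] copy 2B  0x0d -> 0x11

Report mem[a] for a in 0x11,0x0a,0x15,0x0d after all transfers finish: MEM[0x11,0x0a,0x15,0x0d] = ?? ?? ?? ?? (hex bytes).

[0] 0x0c->0x12 len=5 : 22 91 0a b0 86
[1] 0x00->0x08 len=5 : 5d f3 75 1c c0
[2] 0x0d->0x02 len=4 : 91 0a b0 86
[3] 0x06->0x0a len=4 : a1 64 5d f3
[4] 0x0d->0x11 len=2 : f3 0a
query mem[0x11]=0xf3, mem[0x0a]=0xa1, mem[0x15]=0xb0, mem[0x0d]=0xf3

MEM[0x11,0x0a,0x15,0x0d] = f3 a1 b0 f3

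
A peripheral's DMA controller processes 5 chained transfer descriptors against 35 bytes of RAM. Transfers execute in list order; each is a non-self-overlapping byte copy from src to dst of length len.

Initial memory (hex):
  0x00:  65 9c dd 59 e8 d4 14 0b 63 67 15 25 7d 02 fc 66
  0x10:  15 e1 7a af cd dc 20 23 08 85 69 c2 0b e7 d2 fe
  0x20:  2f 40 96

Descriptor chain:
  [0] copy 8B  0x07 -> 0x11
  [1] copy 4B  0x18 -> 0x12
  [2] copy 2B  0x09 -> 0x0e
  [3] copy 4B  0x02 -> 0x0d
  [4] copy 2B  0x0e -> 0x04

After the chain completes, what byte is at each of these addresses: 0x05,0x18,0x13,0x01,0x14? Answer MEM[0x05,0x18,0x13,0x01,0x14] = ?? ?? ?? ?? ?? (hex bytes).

[0] 0x07->0x11 len=8 : 0b 63 67 15 25 7d 02 fc
[1] 0x18->0x12 len=4 : fc 85 69 c2
[2] 0x09->0x0e len=2 : 67 15
[3] 0x02->0x0d len=4 : dd 59 e8 d4
[4] 0x0e->0x04 len=2 : 59 e8
query mem[0x05]=0xe8, mem[0x18]=0xfc, mem[0x13]=0x85, mem[0x01]=0x9c, mem[0x14]=0x69

MEM[0x05,0x18,0x13,0x01,0x14] = e8 fc 85 9c 69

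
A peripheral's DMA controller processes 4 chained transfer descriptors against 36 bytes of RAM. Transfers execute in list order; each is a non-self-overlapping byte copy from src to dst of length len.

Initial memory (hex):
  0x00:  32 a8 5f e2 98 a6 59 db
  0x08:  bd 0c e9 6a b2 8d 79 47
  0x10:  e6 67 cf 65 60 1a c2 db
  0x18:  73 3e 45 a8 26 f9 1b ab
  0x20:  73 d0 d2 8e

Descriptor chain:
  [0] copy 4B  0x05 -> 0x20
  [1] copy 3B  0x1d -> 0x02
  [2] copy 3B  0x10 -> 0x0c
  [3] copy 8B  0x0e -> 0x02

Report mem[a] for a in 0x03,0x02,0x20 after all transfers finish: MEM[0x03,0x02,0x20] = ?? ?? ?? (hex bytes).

MEM[0x03,0x02,0x20] = 47 cf a6

  after D0: wrote 4B at 0x20 = a659dbbd
  after D1: wrote 3B at 0x02 = f91bab
  after D2: wrote 3B at 0x0c = e667cf
  after D3: wrote 8B at 0x02 = cf47e667cf65601a
query mem[0x03]=0x47, mem[0x02]=0xcf, mem[0x20]=0xa6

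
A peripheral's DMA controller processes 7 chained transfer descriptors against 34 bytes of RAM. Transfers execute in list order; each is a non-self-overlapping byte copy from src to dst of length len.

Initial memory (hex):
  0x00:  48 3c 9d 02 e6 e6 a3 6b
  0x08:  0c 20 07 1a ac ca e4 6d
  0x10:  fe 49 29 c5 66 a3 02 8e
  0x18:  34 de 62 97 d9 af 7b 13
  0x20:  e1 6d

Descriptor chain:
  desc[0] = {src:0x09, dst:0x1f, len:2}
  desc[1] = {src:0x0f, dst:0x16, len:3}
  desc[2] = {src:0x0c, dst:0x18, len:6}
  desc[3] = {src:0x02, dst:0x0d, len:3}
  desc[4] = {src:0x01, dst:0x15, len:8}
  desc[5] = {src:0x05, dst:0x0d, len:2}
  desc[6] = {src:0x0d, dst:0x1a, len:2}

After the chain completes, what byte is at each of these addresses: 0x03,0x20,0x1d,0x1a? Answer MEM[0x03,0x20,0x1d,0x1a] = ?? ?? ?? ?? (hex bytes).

MEM[0x03,0x20,0x1d,0x1a] = 02 07 49 e6

#0 dst[0x1f+2] := {0x20,0x07}
#1 dst[0x16+3] := {0x6d,0xfe,0x49}
#2 dst[0x18+6] := {0xac,0xca,0xe4,0x6d,0xfe,0x49}
#3 dst[0x0d+3] := {0x9d,0x02,0xe6}
#4 dst[0x15+8] := {0x3c,0x9d,0x02,0xe6,0xe6,0xa3,0x6b,0x0c}
#5 dst[0x0d+2] := {0xe6,0xa3}
#6 dst[0x1a+2] := {0xe6,0xa3}
query mem[0x03]=0x02, mem[0x20]=0x07, mem[0x1d]=0x49, mem[0x1a]=0xe6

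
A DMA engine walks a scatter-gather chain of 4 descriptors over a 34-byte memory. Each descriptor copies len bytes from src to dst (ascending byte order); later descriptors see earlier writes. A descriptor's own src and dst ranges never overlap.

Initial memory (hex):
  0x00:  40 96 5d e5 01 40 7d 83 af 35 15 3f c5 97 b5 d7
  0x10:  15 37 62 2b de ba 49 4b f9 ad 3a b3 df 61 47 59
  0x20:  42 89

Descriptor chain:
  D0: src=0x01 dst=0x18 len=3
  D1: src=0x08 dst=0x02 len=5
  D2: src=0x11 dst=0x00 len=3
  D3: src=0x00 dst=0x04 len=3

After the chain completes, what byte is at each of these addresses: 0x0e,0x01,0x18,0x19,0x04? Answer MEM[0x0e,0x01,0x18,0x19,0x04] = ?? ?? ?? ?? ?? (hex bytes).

  after D0: wrote 3B at 0x18 = 965de5
  after D1: wrote 5B at 0x02 = af35153fc5
  after D2: wrote 3B at 0x00 = 37622b
  after D3: wrote 3B at 0x04 = 37622b
query mem[0x0e]=0xb5, mem[0x01]=0x62, mem[0x18]=0x96, mem[0x19]=0x5d, mem[0x04]=0x37

MEM[0x0e,0x01,0x18,0x19,0x04] = b5 62 96 5d 37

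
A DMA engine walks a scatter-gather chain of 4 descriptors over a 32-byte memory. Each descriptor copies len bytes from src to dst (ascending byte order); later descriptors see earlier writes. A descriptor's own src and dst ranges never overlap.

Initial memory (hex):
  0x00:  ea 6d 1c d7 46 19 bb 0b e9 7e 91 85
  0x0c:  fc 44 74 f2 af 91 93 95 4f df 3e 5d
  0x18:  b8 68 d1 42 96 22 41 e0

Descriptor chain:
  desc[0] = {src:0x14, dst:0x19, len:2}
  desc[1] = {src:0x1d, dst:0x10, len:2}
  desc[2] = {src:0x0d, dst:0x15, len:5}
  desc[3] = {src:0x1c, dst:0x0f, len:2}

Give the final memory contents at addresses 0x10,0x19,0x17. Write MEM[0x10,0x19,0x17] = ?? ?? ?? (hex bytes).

MEM[0x10,0x19,0x17] = 22 41 f2

#0 dst[0x19+2] := {0x4f,0xdf}
#1 dst[0x10+2] := {0x22,0x41}
#2 dst[0x15+5] := {0x44,0x74,0xf2,0x22,0x41}
#3 dst[0x0f+2] := {0x96,0x22}
query mem[0x10]=0x22, mem[0x19]=0x41, mem[0x17]=0xf2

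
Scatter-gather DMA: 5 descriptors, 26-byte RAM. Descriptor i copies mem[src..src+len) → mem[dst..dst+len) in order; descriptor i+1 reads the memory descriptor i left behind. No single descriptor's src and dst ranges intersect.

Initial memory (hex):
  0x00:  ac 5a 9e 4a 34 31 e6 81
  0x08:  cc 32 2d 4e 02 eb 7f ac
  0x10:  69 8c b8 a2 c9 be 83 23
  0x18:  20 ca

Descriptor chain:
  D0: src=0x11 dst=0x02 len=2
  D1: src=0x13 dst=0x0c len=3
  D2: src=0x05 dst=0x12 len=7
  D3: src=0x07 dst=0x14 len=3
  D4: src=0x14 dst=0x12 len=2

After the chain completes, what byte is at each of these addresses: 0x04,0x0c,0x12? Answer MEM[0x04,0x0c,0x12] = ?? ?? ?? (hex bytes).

[0] 0x11->0x02 len=2 : 8c b8
[1] 0x13->0x0c len=3 : a2 c9 be
[2] 0x05->0x12 len=7 : 31 e6 81 cc 32 2d 4e
[3] 0x07->0x14 len=3 : 81 cc 32
[4] 0x14->0x12 len=2 : 81 cc
query mem[0x04]=0x34, mem[0x0c]=0xa2, mem[0x12]=0x81

MEM[0x04,0x0c,0x12] = 34 a2 81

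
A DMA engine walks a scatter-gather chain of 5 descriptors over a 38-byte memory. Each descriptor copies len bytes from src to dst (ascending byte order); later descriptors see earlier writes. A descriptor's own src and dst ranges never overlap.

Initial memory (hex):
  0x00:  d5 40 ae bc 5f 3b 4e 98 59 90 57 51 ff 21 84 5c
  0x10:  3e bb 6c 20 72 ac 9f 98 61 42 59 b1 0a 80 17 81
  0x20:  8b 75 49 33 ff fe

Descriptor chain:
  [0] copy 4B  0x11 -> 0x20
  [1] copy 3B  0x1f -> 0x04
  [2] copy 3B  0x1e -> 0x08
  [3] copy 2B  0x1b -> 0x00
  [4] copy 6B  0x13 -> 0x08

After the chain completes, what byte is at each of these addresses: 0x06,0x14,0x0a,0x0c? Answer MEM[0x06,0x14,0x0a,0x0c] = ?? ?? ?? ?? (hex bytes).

MEM[0x06,0x14,0x0a,0x0c] = 6c 72 ac 98

[0] 0x11->0x20 len=4 : bb 6c 20 72
[1] 0x1f->0x04 len=3 : 81 bb 6c
[2] 0x1e->0x08 len=3 : 17 81 bb
[3] 0x1b->0x00 len=2 : b1 0a
[4] 0x13->0x08 len=6 : 20 72 ac 9f 98 61
query mem[0x06]=0x6c, mem[0x14]=0x72, mem[0x0a]=0xac, mem[0x0c]=0x98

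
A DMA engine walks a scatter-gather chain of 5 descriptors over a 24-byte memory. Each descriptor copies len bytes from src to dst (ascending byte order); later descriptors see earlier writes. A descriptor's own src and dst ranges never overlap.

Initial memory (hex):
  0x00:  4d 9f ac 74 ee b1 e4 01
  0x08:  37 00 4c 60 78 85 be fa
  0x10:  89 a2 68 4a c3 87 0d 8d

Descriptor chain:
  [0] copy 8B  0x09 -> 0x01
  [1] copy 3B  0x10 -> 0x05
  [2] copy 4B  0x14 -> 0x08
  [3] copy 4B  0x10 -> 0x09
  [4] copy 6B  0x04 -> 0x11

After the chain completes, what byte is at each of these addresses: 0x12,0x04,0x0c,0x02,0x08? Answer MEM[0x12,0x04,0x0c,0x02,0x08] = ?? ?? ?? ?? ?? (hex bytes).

MEM[0x12,0x04,0x0c,0x02,0x08] = 89 78 4a 4c c3

[0] 0x09->0x01 len=8 : 00 4c 60 78 85 be fa 89
[1] 0x10->0x05 len=3 : 89 a2 68
[2] 0x14->0x08 len=4 : c3 87 0d 8d
[3] 0x10->0x09 len=4 : 89 a2 68 4a
[4] 0x04->0x11 len=6 : 78 89 a2 68 c3 89
query mem[0x12]=0x89, mem[0x04]=0x78, mem[0x0c]=0x4a, mem[0x02]=0x4c, mem[0x08]=0xc3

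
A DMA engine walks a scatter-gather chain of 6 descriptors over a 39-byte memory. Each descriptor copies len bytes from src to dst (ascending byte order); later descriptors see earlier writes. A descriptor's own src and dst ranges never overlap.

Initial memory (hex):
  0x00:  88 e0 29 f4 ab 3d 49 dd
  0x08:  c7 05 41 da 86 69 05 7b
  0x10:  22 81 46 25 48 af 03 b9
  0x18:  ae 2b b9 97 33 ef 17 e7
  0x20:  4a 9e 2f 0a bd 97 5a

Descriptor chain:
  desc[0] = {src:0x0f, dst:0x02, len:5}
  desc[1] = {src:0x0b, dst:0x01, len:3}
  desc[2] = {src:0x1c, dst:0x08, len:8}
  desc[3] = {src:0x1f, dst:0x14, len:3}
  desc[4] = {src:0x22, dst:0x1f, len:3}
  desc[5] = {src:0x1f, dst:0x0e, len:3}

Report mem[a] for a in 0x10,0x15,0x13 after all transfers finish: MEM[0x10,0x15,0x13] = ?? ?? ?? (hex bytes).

D0: mem[0x02..0x06] <- [7b 22 81 46 25]
D1: mem[0x01..0x03] <- [da 86 69]
D2: mem[0x08..0x0f] <- [33 ef 17 e7 4a 9e 2f 0a]
D3: mem[0x14..0x16] <- [e7 4a 9e]
D4: mem[0x1f..0x21] <- [2f 0a bd]
D5: mem[0x0e..0x10] <- [2f 0a bd]
query mem[0x10]=0xbd, mem[0x15]=0x4a, mem[0x13]=0x25

MEM[0x10,0x15,0x13] = bd 4a 25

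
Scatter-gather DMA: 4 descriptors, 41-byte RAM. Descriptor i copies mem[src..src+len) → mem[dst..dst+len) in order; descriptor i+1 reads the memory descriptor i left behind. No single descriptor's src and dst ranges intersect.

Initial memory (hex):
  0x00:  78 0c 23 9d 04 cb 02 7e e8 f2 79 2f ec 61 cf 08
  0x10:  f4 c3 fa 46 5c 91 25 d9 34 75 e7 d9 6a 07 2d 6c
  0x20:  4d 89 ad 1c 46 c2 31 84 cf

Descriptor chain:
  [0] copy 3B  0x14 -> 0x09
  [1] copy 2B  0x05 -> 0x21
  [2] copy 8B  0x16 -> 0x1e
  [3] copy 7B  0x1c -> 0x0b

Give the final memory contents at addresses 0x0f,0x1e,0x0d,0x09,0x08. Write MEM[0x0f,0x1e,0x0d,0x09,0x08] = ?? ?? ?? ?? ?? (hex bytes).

  after D0: wrote 3B at 0x09 = 5c9125
  after D1: wrote 2B at 0x21 = cb02
  after D2: wrote 8B at 0x1e = 25d93475e7d96a07
  after D3: wrote 7B at 0x0b = 6a0725d93475e7
query mem[0x0f]=0x34, mem[0x1e]=0x25, mem[0x0d]=0x25, mem[0x09]=0x5c, mem[0x08]=0xe8

MEM[0x0f,0x1e,0x0d,0x09,0x08] = 34 25 25 5c e8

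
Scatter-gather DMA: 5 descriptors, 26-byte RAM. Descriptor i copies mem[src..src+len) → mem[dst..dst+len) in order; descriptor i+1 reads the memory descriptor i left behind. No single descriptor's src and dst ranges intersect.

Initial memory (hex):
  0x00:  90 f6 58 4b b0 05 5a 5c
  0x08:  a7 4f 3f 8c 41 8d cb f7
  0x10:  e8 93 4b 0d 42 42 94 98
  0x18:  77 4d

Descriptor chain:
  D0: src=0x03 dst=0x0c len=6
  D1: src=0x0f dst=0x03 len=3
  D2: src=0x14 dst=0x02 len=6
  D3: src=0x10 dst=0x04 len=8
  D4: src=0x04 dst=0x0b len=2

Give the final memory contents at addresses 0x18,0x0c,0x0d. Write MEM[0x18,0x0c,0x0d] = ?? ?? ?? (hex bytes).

#0 dst[0x0c+6] := {0x4b,0xb0,0x05,0x5a,0x5c,0xa7}
#1 dst[0x03+3] := {0x5a,0x5c,0xa7}
#2 dst[0x02+6] := {0x42,0x42,0x94,0x98,0x77,0x4d}
#3 dst[0x04+8] := {0x5c,0xa7,0x4b,0x0d,0x42,0x42,0x94,0x98}
#4 dst[0x0b+2] := {0x5c,0xa7}
query mem[0x18]=0x77, mem[0x0c]=0xa7, mem[0x0d]=0xb0

MEM[0x18,0x0c,0x0d] = 77 a7 b0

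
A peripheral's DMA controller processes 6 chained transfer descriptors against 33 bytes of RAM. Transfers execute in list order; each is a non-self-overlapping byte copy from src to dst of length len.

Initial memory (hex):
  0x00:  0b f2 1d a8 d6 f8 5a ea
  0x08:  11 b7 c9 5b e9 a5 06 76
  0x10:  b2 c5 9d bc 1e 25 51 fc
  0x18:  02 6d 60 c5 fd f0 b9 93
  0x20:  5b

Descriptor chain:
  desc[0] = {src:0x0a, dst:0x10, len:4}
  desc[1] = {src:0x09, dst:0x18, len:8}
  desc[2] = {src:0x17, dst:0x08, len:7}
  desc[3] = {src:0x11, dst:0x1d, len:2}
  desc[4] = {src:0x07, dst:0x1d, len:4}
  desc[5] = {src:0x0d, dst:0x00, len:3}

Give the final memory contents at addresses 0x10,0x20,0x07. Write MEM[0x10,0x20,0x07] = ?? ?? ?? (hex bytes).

MEM[0x10,0x20,0x07] = c9 c9 ea

  after D0: wrote 4B at 0x10 = c95be9a5
  after D1: wrote 8B at 0x18 = b7c95be9a50676c9
  after D2: wrote 7B at 0x08 = fcb7c95be9a506
  after D3: wrote 2B at 0x1d = 5be9
  after D4: wrote 4B at 0x1d = eafcb7c9
  after D5: wrote 3B at 0x00 = a50676
query mem[0x10]=0xc9, mem[0x20]=0xc9, mem[0x07]=0xea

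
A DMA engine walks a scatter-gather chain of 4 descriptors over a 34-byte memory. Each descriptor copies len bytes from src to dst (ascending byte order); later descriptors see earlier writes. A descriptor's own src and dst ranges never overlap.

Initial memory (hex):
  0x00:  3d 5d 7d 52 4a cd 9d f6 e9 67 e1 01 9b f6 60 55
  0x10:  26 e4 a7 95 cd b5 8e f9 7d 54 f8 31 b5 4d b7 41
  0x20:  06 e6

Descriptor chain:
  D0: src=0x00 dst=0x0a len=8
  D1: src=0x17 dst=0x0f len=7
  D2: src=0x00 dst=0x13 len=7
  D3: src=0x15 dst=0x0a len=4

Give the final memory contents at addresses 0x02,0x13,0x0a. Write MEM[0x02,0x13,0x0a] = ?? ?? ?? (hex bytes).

MEM[0x02,0x13,0x0a] = 7d 3d 7d

D0: mem[0x0a..0x11] <- [3d 5d 7d 52 4a cd 9d f6]
D1: mem[0x0f..0x15] <- [f9 7d 54 f8 31 b5 4d]
D2: mem[0x13..0x19] <- [3d 5d 7d 52 4a cd 9d]
D3: mem[0x0a..0x0d] <- [7d 52 4a cd]
query mem[0x02]=0x7d, mem[0x13]=0x3d, mem[0x0a]=0x7d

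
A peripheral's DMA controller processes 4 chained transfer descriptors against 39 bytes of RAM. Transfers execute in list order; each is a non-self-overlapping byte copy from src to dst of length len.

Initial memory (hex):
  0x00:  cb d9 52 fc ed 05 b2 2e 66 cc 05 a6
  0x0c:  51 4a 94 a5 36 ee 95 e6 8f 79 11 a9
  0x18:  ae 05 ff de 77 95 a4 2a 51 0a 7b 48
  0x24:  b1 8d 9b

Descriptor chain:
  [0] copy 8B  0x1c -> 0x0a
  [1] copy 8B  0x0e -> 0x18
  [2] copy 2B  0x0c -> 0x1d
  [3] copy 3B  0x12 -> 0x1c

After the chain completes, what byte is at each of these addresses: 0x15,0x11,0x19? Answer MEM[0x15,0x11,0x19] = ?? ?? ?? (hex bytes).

D0: mem[0x0a..0x11] <- [77 95 a4 2a 51 0a 7b 48]
D1: mem[0x18..0x1f] <- [51 0a 7b 48 95 e6 8f 79]
D2: mem[0x1d..0x1e] <- [a4 2a]
D3: mem[0x1c..0x1e] <- [95 e6 8f]
query mem[0x15]=0x79, mem[0x11]=0x48, mem[0x19]=0x0a

MEM[0x15,0x11,0x19] = 79 48 0a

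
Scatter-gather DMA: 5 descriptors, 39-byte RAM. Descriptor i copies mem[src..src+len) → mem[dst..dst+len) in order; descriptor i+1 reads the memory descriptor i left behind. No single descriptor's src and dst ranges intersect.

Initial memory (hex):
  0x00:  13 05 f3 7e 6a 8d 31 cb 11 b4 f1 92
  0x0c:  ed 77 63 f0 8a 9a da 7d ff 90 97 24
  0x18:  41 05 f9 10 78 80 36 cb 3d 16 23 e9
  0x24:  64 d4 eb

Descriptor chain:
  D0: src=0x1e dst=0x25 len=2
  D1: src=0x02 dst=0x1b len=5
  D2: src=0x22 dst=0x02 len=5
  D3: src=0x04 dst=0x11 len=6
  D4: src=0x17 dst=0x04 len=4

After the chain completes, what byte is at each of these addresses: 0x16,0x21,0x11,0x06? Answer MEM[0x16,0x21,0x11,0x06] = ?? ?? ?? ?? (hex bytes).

  after D0: wrote 2B at 0x25 = 36cb
  after D1: wrote 5B at 0x1b = f37e6a8d31
  after D2: wrote 5B at 0x02 = 23e96436cb
  after D3: wrote 6B at 0x11 = 6436cbcb11b4
  after D4: wrote 4B at 0x04 = 244105f9
query mem[0x16]=0xb4, mem[0x21]=0x16, mem[0x11]=0x64, mem[0x06]=0x05

MEM[0x16,0x21,0x11,0x06] = b4 16 64 05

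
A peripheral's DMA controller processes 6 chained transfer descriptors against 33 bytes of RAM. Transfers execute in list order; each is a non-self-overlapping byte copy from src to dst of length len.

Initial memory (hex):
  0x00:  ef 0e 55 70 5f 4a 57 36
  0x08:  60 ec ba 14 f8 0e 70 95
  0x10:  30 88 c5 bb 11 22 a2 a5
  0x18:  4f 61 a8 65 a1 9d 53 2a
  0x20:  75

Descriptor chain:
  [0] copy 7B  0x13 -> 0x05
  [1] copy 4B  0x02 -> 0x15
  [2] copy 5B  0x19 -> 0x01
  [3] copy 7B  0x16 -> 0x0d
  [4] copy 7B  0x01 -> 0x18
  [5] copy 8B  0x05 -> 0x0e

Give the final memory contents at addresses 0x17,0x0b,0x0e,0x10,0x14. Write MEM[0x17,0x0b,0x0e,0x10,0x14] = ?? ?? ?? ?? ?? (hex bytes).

MEM[0x17,0x0b,0x0e,0x10,0x14] = 5f 61 9d 22 61

#0 dst[0x05+7] := {0xbb,0x11,0x22,0xa2,0xa5,0x4f,0x61}
#1 dst[0x15+4] := {0x55,0x70,0x5f,0xbb}
#2 dst[0x01+5] := {0x61,0xa8,0x65,0xa1,0x9d}
#3 dst[0x0d+7] := {0x70,0x5f,0xbb,0x61,0xa8,0x65,0xa1}
#4 dst[0x18+7] := {0x61,0xa8,0x65,0xa1,0x9d,0x11,0x22}
#5 dst[0x0e+8] := {0x9d,0x11,0x22,0xa2,0xa5,0x4f,0x61,0xf8}
query mem[0x17]=0x5f, mem[0x0b]=0x61, mem[0x0e]=0x9d, mem[0x10]=0x22, mem[0x14]=0x61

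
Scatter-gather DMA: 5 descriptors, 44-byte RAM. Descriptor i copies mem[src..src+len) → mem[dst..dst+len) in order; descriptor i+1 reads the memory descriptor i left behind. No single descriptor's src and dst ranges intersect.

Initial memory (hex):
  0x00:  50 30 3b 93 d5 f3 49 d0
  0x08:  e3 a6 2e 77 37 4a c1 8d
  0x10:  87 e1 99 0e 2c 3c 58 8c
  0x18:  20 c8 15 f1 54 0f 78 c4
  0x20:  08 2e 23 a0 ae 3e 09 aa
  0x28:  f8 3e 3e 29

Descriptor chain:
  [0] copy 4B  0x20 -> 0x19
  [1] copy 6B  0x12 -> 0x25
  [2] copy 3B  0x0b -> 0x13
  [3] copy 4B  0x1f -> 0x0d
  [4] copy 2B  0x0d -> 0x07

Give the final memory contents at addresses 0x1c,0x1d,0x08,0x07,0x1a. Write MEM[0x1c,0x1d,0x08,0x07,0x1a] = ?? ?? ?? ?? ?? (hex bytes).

D0: mem[0x19..0x1c] <- [08 2e 23 a0]
D1: mem[0x25..0x2a] <- [99 0e 2c 3c 58 8c]
D2: mem[0x13..0x15] <- [77 37 4a]
D3: mem[0x0d..0x10] <- [c4 08 2e 23]
D4: mem[0x07..0x08] <- [c4 08]
query mem[0x1c]=0xa0, mem[0x1d]=0x0f, mem[0x08]=0x08, mem[0x07]=0xc4, mem[0x1a]=0x2e

MEM[0x1c,0x1d,0x08,0x07,0x1a] = a0 0f 08 c4 2e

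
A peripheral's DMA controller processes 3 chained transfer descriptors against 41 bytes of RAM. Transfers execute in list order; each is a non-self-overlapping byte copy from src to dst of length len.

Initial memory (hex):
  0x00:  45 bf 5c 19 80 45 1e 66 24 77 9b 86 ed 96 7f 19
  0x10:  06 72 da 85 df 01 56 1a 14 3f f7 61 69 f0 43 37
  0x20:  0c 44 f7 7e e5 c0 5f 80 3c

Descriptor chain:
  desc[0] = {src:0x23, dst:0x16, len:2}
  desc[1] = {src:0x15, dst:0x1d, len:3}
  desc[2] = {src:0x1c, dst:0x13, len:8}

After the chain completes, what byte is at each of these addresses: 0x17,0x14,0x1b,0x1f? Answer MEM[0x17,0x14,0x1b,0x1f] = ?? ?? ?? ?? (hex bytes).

MEM[0x17,0x14,0x1b,0x1f] = 0c 01 61 e5

  after D0: wrote 2B at 0x16 = 7ee5
  after D1: wrote 3B at 0x1d = 017ee5
  after D2: wrote 8B at 0x13 = 69017ee50c44f77e
query mem[0x17]=0x0c, mem[0x14]=0x01, mem[0x1b]=0x61, mem[0x1f]=0xe5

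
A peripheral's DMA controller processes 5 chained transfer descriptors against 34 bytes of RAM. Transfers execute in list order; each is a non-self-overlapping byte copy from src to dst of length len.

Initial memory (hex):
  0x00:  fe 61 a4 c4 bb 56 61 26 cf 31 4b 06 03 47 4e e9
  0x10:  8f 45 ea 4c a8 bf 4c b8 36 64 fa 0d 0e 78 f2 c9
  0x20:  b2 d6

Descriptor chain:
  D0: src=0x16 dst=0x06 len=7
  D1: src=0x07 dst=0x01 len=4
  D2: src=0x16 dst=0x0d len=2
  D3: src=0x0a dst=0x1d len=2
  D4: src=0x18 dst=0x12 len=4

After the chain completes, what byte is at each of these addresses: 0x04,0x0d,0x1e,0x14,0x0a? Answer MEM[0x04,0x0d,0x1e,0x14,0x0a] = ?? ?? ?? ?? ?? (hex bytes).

D0: mem[0x06..0x0c] <- [4c b8 36 64 fa 0d 0e]
D1: mem[0x01..0x04] <- [b8 36 64 fa]
D2: mem[0x0d..0x0e] <- [4c b8]
D3: mem[0x1d..0x1e] <- [fa 0d]
D4: mem[0x12..0x15] <- [36 64 fa 0d]
query mem[0x04]=0xfa, mem[0x0d]=0x4c, mem[0x1e]=0x0d, mem[0x14]=0xfa, mem[0x0a]=0xfa

MEM[0x04,0x0d,0x1e,0x14,0x0a] = fa 4c 0d fa fa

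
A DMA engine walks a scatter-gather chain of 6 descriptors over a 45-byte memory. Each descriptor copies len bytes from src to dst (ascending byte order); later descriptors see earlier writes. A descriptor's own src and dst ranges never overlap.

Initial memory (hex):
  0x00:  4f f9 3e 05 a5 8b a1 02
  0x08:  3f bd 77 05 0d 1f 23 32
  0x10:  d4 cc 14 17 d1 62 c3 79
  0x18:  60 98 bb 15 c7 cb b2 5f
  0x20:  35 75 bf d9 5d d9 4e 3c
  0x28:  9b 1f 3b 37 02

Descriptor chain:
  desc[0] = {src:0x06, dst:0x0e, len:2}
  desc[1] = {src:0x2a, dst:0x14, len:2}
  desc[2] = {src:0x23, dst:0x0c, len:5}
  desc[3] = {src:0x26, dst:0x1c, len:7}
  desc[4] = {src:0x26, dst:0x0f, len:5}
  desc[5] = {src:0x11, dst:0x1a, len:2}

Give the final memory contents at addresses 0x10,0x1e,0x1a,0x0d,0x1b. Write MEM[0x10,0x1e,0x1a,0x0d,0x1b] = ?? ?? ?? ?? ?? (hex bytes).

#0 dst[0x0e+2] := {0xa1,0x02}
#1 dst[0x14+2] := {0x3b,0x37}
#2 dst[0x0c+5] := {0xd9,0x5d,0xd9,0x4e,0x3c}
#3 dst[0x1c+7] := {0x4e,0x3c,0x9b,0x1f,0x3b,0x37,0x02}
#4 dst[0x0f+5] := {0x4e,0x3c,0x9b,0x1f,0x3b}
#5 dst[0x1a+2] := {0x9b,0x1f}
query mem[0x10]=0x3c, mem[0x1e]=0x9b, mem[0x1a]=0x9b, mem[0x0d]=0x5d, mem[0x1b]=0x1f

MEM[0x10,0x1e,0x1a,0x0d,0x1b] = 3c 9b 9b 5d 1f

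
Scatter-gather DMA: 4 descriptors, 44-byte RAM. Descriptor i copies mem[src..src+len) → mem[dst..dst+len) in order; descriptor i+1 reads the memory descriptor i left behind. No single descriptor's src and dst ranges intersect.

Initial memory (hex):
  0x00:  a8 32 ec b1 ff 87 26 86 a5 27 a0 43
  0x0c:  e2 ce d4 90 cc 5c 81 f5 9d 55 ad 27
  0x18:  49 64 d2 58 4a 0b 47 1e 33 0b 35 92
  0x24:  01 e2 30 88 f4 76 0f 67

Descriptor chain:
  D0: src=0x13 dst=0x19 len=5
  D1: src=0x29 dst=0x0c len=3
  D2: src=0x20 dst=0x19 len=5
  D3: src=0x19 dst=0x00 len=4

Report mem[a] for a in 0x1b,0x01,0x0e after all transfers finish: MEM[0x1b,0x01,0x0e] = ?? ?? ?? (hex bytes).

MEM[0x1b,0x01,0x0e] = 35 0b 67

[0] 0x13->0x19 len=5 : f5 9d 55 ad 27
[1] 0x29->0x0c len=3 : 76 0f 67
[2] 0x20->0x19 len=5 : 33 0b 35 92 01
[3] 0x19->0x00 len=4 : 33 0b 35 92
query mem[0x1b]=0x35, mem[0x01]=0x0b, mem[0x0e]=0x67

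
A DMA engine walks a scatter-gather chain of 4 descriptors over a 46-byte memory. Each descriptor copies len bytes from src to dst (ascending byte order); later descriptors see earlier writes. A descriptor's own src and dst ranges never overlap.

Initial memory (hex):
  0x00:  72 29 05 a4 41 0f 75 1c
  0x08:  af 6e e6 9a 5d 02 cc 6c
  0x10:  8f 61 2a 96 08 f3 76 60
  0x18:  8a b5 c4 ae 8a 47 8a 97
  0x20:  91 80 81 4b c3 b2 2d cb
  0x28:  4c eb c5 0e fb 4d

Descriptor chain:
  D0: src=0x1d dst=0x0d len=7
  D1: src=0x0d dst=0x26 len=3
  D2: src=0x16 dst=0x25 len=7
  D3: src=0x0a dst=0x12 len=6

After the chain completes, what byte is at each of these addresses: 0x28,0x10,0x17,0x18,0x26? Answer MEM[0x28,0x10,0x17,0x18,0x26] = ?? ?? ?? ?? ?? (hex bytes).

D0: mem[0x0d..0x13] <- [47 8a 97 91 80 81 4b]
D1: mem[0x26..0x28] <- [47 8a 97]
D2: mem[0x25..0x2b] <- [76 60 8a b5 c4 ae 8a]
D3: mem[0x12..0x17] <- [e6 9a 5d 47 8a 97]
query mem[0x28]=0xb5, mem[0x10]=0x91, mem[0x17]=0x97, mem[0x18]=0x8a, mem[0x26]=0x60

MEM[0x28,0x10,0x17,0x18,0x26] = b5 91 97 8a 60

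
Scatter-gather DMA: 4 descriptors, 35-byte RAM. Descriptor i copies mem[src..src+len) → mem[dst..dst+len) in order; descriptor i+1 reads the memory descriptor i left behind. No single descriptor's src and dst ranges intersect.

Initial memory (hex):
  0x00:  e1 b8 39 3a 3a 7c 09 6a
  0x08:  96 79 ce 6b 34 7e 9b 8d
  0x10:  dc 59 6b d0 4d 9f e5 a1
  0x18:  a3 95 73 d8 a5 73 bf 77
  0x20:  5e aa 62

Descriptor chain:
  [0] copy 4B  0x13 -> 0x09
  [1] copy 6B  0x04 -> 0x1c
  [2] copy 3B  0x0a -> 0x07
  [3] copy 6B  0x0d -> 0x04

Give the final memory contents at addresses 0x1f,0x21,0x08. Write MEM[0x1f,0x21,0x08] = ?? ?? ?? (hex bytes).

MEM[0x1f,0x21,0x08] = 6a d0 59

[0] 0x13->0x09 len=4 : d0 4d 9f e5
[1] 0x04->0x1c len=6 : 3a 7c 09 6a 96 d0
[2] 0x0a->0x07 len=3 : 4d 9f e5
[3] 0x0d->0x04 len=6 : 7e 9b 8d dc 59 6b
query mem[0x1f]=0x6a, mem[0x21]=0xd0, mem[0x08]=0x59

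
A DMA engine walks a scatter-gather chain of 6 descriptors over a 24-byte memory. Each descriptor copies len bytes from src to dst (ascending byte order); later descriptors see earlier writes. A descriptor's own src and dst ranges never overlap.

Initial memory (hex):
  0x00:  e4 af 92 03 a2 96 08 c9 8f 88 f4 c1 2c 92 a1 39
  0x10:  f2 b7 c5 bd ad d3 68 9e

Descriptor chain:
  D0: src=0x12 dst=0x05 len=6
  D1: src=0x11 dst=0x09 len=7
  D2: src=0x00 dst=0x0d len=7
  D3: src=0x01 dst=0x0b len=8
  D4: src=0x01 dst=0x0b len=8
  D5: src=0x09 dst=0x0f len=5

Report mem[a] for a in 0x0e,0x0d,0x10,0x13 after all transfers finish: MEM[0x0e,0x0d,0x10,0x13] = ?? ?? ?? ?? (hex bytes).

#0 dst[0x05+6] := {0xc5,0xbd,0xad,0xd3,0x68,0x9e}
#1 dst[0x09+7] := {0xb7,0xc5,0xbd,0xad,0xd3,0x68,0x9e}
#2 dst[0x0d+7] := {0xe4,0xaf,0x92,0x03,0xa2,0xc5,0xbd}
#3 dst[0x0b+8] := {0xaf,0x92,0x03,0xa2,0xc5,0xbd,0xad,0xd3}
#4 dst[0x0b+8] := {0xaf,0x92,0x03,0xa2,0xc5,0xbd,0xad,0xd3}
#5 dst[0x0f+5] := {0xb7,0xc5,0xaf,0x92,0x03}
query mem[0x0e]=0xa2, mem[0x0d]=0x03, mem[0x10]=0xc5, mem[0x13]=0x03

MEM[0x0e,0x0d,0x10,0x13] = a2 03 c5 03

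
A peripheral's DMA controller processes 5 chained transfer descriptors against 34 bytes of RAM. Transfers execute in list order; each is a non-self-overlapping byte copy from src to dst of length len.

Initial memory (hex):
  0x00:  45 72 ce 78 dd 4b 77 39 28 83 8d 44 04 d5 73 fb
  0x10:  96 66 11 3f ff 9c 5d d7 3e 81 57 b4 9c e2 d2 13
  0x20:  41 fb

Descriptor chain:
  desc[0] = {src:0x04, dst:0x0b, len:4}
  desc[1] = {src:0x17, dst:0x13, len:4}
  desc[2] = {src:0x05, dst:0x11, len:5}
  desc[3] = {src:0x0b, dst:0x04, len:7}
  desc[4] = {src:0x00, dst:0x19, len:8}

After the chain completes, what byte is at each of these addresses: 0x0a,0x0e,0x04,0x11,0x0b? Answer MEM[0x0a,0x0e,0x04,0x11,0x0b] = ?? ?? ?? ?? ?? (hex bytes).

MEM[0x0a,0x0e,0x04,0x11,0x0b] = 4b 39 dd 4b dd

#0 dst[0x0b+4] := {0xdd,0x4b,0x77,0x39}
#1 dst[0x13+4] := {0xd7,0x3e,0x81,0x57}
#2 dst[0x11+5] := {0x4b,0x77,0x39,0x28,0x83}
#3 dst[0x04+7] := {0xdd,0x4b,0x77,0x39,0xfb,0x96,0x4b}
#4 dst[0x19+8] := {0x45,0x72,0xce,0x78,0xdd,0x4b,0x77,0x39}
query mem[0x0a]=0x4b, mem[0x0e]=0x39, mem[0x04]=0xdd, mem[0x11]=0x4b, mem[0x0b]=0xdd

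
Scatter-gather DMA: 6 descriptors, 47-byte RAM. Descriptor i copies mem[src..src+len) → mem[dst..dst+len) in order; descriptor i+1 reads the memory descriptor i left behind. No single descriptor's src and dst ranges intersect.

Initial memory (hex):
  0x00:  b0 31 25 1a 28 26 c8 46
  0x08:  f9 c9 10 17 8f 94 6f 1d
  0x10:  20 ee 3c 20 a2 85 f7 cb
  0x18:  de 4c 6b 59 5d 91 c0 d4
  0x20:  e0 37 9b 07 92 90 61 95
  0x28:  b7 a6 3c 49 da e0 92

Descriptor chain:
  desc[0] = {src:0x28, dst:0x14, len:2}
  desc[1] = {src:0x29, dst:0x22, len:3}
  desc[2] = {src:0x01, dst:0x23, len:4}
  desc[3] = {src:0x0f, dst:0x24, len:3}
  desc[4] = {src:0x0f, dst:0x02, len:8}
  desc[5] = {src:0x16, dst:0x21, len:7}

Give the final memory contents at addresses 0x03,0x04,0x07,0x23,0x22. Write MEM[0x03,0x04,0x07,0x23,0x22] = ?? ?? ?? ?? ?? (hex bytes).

MEM[0x03,0x04,0x07,0x23,0x22] = 20 ee b7 de cb

#0 dst[0x14+2] := {0xb7,0xa6}
#1 dst[0x22+3] := {0xa6,0x3c,0x49}
#2 dst[0x23+4] := {0x31,0x25,0x1a,0x28}
#3 dst[0x24+3] := {0x1d,0x20,0xee}
#4 dst[0x02+8] := {0x1d,0x20,0xee,0x3c,0x20,0xb7,0xa6,0xf7}
#5 dst[0x21+7] := {0xf7,0xcb,0xde,0x4c,0x6b,0x59,0x5d}
query mem[0x03]=0x20, mem[0x04]=0xee, mem[0x07]=0xb7, mem[0x23]=0xde, mem[0x22]=0xcb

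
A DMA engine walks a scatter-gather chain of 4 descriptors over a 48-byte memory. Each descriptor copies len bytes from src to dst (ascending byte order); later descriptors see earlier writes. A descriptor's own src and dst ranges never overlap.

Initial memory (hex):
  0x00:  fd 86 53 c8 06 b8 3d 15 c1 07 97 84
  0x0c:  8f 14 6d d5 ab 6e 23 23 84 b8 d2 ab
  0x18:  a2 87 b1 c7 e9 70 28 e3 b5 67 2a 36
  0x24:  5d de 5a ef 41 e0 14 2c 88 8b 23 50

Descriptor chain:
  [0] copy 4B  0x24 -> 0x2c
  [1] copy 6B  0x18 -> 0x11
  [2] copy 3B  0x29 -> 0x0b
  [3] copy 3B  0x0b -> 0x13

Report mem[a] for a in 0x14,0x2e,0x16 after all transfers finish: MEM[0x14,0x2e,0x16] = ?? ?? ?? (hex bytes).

D0: mem[0x2c..0x2f] <- [5d de 5a ef]
D1: mem[0x11..0x16] <- [a2 87 b1 c7 e9 70]
D2: mem[0x0b..0x0d] <- [e0 14 2c]
D3: mem[0x13..0x15] <- [e0 14 2c]
query mem[0x14]=0x14, mem[0x2e]=0x5a, mem[0x16]=0x70

MEM[0x14,0x2e,0x16] = 14 5a 70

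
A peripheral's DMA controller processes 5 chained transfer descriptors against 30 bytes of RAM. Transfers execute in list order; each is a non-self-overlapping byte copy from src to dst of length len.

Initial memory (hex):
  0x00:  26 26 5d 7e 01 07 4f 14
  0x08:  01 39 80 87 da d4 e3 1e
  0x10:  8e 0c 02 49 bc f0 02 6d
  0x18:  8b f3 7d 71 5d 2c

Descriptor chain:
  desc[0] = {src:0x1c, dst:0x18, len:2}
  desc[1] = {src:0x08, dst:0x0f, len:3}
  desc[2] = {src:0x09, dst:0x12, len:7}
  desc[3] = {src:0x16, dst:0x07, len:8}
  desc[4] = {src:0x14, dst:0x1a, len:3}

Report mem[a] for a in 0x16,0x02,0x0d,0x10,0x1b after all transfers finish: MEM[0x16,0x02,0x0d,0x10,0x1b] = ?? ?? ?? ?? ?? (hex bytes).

D0: mem[0x18..0x19] <- [5d 2c]
D1: mem[0x0f..0x11] <- [01 39 80]
D2: mem[0x12..0x18] <- [39 80 87 da d4 e3 01]
D3: mem[0x07..0x0e] <- [d4 e3 01 2c 7d 71 5d 2c]
D4: mem[0x1a..0x1c] <- [87 da d4]
query mem[0x16]=0xd4, mem[0x02]=0x5d, mem[0x0d]=0x5d, mem[0x10]=0x39, mem[0x1b]=0xda

MEM[0x16,0x02,0x0d,0x10,0x1b] = d4 5d 5d 39 da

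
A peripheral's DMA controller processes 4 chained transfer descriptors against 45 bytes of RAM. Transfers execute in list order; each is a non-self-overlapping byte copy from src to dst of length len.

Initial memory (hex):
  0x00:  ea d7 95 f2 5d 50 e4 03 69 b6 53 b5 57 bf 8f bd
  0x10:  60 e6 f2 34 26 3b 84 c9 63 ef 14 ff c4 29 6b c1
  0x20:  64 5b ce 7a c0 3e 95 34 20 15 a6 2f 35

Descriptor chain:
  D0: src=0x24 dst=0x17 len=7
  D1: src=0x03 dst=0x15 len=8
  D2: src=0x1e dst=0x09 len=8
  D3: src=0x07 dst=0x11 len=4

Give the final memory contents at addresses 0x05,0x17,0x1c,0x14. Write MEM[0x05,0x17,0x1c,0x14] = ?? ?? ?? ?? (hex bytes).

MEM[0x05,0x17,0x1c,0x14] = 50 50 53 c1

#0 dst[0x17+7] := {0xc0,0x3e,0x95,0x34,0x20,0x15,0xa6}
#1 dst[0x15+8] := {0xf2,0x5d,0x50,0xe4,0x03,0x69,0xb6,0x53}
#2 dst[0x09+8] := {0x6b,0xc1,0x64,0x5b,0xce,0x7a,0xc0,0x3e}
#3 dst[0x11+4] := {0x03,0x69,0x6b,0xc1}
query mem[0x05]=0x50, mem[0x17]=0x50, mem[0x1c]=0x53, mem[0x14]=0xc1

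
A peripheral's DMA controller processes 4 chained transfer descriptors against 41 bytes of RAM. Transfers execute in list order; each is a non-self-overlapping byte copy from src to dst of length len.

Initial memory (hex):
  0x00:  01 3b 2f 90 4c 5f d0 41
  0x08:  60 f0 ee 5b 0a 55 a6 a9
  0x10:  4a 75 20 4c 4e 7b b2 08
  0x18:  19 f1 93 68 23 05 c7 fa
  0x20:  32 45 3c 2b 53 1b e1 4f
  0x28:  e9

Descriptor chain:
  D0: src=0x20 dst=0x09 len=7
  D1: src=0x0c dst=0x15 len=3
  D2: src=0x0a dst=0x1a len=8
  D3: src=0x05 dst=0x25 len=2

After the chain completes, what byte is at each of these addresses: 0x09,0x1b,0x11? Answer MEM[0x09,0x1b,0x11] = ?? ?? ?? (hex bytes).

MEM[0x09,0x1b,0x11] = 32 3c 75

#0 dst[0x09+7] := {0x32,0x45,0x3c,0x2b,0x53,0x1b,0xe1}
#1 dst[0x15+3] := {0x2b,0x53,0x1b}
#2 dst[0x1a+8] := {0x45,0x3c,0x2b,0x53,0x1b,0xe1,0x4a,0x75}
#3 dst[0x25+2] := {0x5f,0xd0}
query mem[0x09]=0x32, mem[0x1b]=0x3c, mem[0x11]=0x75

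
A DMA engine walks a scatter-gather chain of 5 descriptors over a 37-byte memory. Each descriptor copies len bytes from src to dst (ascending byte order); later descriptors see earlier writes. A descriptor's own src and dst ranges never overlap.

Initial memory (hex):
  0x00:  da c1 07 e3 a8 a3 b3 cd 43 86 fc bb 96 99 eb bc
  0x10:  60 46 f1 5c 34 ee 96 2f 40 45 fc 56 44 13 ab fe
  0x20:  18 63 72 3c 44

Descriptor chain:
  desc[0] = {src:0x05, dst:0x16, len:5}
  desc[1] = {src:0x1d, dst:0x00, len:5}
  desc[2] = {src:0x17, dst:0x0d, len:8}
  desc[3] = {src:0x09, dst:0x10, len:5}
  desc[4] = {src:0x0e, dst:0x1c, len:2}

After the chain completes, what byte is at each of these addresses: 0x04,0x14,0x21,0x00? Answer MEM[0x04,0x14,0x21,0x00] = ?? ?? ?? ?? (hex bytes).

MEM[0x04,0x14,0x21,0x00] = 63 b3 63 13

[0] 0x05->0x16 len=5 : a3 b3 cd 43 86
[1] 0x1d->0x00 len=5 : 13 ab fe 18 63
[2] 0x17->0x0d len=8 : b3 cd 43 86 56 44 13 ab
[3] 0x09->0x10 len=5 : 86 fc bb 96 b3
[4] 0x0e->0x1c len=2 : cd 43
query mem[0x04]=0x63, mem[0x14]=0xb3, mem[0x21]=0x63, mem[0x00]=0x13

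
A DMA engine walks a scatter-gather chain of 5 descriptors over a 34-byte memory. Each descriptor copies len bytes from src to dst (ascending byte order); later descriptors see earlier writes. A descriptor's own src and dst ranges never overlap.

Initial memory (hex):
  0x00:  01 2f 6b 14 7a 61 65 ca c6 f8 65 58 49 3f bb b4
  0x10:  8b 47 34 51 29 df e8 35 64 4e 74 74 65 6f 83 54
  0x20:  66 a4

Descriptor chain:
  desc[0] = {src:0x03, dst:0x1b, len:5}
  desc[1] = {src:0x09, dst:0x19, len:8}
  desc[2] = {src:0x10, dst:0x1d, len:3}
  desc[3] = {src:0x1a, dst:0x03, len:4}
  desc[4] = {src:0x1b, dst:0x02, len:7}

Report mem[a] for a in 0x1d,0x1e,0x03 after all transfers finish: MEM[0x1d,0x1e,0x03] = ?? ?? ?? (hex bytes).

MEM[0x1d,0x1e,0x03] = 8b 47 49

D0: mem[0x1b..0x1f] <- [14 7a 61 65 ca]
D1: mem[0x19..0x20] <- [f8 65 58 49 3f bb b4 8b]
D2: mem[0x1d..0x1f] <- [8b 47 34]
D3: mem[0x03..0x06] <- [65 58 49 8b]
D4: mem[0x02..0x08] <- [58 49 8b 47 34 8b a4]
query mem[0x1d]=0x8b, mem[0x1e]=0x47, mem[0x03]=0x49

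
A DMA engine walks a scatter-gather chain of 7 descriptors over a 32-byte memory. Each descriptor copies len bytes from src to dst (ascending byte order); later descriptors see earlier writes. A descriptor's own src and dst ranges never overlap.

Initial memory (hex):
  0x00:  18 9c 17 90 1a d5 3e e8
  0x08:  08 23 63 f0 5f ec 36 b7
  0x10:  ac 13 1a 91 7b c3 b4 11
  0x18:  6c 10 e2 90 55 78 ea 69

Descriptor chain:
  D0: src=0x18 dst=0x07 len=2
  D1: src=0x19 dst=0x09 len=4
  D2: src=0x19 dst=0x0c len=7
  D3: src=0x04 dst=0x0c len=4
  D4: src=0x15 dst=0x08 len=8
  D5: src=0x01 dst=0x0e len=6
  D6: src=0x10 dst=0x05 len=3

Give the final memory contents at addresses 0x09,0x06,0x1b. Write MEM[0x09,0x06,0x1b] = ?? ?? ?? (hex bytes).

MEM[0x09,0x06,0x1b] = b4 1a 90

  after D0: wrote 2B at 0x07 = 6c10
  after D1: wrote 4B at 0x09 = 10e29055
  after D2: wrote 7B at 0x0c = 10e2905578ea69
  after D3: wrote 4B at 0x0c = 1ad53e6c
  after D4: wrote 8B at 0x08 = c3b4116c10e29055
  after D5: wrote 6B at 0x0e = 9c17901ad53e
  after D6: wrote 3B at 0x05 = 901ad5
query mem[0x09]=0xb4, mem[0x06]=0x1a, mem[0x1b]=0x90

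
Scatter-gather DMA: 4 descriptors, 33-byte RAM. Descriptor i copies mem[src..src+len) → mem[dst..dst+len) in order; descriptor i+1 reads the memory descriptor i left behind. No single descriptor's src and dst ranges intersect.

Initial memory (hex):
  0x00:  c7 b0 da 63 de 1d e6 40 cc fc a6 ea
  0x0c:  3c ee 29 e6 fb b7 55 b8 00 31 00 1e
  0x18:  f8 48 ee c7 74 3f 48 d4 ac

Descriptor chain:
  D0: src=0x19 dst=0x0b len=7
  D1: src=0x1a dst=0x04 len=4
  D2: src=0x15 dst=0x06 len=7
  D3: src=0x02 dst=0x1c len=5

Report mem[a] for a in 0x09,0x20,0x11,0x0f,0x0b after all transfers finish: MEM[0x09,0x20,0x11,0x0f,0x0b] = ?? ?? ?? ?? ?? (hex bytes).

[0] 0x19->0x0b len=7 : 48 ee c7 74 3f 48 d4
[1] 0x1a->0x04 len=4 : ee c7 74 3f
[2] 0x15->0x06 len=7 : 31 00 1e f8 48 ee c7
[3] 0x02->0x1c len=5 : da 63 ee c7 31
query mem[0x09]=0xf8, mem[0x20]=0x31, mem[0x11]=0xd4, mem[0x0f]=0x3f, mem[0x0b]=0xee

MEM[0x09,0x20,0x11,0x0f,0x0b] = f8 31 d4 3f ee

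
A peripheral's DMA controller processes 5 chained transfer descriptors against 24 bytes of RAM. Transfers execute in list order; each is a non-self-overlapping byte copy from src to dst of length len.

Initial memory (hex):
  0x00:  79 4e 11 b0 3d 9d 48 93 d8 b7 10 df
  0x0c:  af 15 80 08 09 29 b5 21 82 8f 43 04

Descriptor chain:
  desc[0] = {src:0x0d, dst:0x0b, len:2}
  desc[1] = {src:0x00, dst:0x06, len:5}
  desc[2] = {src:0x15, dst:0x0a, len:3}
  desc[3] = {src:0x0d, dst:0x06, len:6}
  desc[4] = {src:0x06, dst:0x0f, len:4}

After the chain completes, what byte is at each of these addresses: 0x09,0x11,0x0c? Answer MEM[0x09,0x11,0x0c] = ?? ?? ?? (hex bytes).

MEM[0x09,0x11,0x0c] = 09 08 04

  after D0: wrote 2B at 0x0b = 1580
  after D1: wrote 5B at 0x06 = 794e11b03d
  after D2: wrote 3B at 0x0a = 8f4304
  after D3: wrote 6B at 0x06 = 1580080929b5
  after D4: wrote 4B at 0x0f = 15800809
query mem[0x09]=0x09, mem[0x11]=0x08, mem[0x0c]=0x04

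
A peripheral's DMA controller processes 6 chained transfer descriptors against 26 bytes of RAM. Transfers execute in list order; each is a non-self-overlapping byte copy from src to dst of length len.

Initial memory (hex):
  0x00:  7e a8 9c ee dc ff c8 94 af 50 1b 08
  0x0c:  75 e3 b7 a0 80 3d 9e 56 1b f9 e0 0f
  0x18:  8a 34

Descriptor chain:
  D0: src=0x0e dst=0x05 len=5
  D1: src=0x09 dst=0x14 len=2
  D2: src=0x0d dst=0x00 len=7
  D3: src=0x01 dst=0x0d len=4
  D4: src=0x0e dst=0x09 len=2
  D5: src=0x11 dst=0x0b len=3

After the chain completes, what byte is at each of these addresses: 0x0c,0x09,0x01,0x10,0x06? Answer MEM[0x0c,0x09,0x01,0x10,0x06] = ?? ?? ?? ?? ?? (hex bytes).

MEM[0x0c,0x09,0x01,0x10,0x06] = 9e a0 b7 3d 56

D0: mem[0x05..0x09] <- [b7 a0 80 3d 9e]
D1: mem[0x14..0x15] <- [9e 1b]
D2: mem[0x00..0x06] <- [e3 b7 a0 80 3d 9e 56]
D3: mem[0x0d..0x10] <- [b7 a0 80 3d]
D4: mem[0x09..0x0a] <- [a0 80]
D5: mem[0x0b..0x0d] <- [3d 9e 56]
query mem[0x0c]=0x9e, mem[0x09]=0xa0, mem[0x01]=0xb7, mem[0x10]=0x3d, mem[0x06]=0x56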